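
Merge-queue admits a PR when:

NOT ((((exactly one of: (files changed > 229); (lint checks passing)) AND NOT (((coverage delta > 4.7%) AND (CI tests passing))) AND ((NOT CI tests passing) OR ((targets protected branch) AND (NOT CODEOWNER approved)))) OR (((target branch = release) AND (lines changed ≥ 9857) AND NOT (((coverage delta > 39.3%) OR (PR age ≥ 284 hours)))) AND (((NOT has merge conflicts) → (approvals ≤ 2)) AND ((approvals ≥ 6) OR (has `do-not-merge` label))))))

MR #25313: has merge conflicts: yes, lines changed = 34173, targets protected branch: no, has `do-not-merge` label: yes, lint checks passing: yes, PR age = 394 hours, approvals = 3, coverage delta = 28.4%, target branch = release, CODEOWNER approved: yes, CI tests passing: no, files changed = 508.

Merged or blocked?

Atomic conditions:
  files changed > 229: 508 > 229 is true
  lint checks passing: yes → true
  coverage delta > 4.7%: 28.4 > 4.7 is true
  CI tests passing: no → false
  NOT CI tests passing: no → true
  targets protected branch: no → false
  NOT CODEOWNER approved: yes → false
  target branch = release: release == release is true
  lines changed ≥ 9857: 34173 ≥ 9857 is true
  coverage delta > 39.3%: 28.4 > 39.3 is false
  PR age ≥ 284 hours: 394 ≥ 284 is true
  NOT has merge conflicts: yes → false
  approvals ≤ 2: 3 ≤ 2 is false
  approvals ≥ 6: 3 ≥ 6 is false
  has `do-not-merge` label: yes → true
Combine:
[1.1.1] exactly-one(true, true) = false
[1.1.2.1] true AND false = false
[1.1.2] NOT false = true
[1.1.3.2] false AND false = false
[1.1.3] true OR false = true
[1.1] false AND true AND true = false
[1.2.1.3.1] false OR true = true
[1.2.1.3] NOT true = false
[1.2.1] true AND true AND false = false
[1.2.2.1] false → false (antecedent false ⇒ implication holds) = true
[1.2.2.2] false OR true = true
[1.2.2] true AND true = true
[1.2] false AND true = false
[1] false OR false = false
[root] NOT false = true
Overall: true → merged

Merged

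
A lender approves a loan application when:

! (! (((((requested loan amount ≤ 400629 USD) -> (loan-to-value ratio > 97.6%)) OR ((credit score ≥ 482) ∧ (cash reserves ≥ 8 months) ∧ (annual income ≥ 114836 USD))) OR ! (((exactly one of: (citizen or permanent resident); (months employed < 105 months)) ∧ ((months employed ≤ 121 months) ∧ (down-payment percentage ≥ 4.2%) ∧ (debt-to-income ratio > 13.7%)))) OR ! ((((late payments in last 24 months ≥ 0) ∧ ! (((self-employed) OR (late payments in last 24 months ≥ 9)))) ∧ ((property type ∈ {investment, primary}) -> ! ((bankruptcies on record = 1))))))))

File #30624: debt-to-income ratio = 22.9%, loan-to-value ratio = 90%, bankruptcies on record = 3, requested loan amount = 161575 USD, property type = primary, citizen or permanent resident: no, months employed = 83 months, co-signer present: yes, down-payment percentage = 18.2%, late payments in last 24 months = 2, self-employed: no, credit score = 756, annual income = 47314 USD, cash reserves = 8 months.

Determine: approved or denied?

Denied

Atomic conditions:
  requested loan amount ≤ 400629 USD: 161575 ≤ 400629 is true
  loan-to-value ratio > 97.6%: 90 > 97.6 is false
  credit score ≥ 482: 756 ≥ 482 is true
  cash reserves ≥ 8 months: 8 ≥ 8 is true
  annual income ≥ 114836 USD: 47314 ≥ 114836 is false
  citizen or permanent resident: no → false
  months employed < 105 months: 83 < 105 is true
  months employed ≤ 121 months: 83 ≤ 121 is true
  down-payment percentage ≥ 4.2%: 18.2 ≥ 4.2 is true
  debt-to-income ratio > 13.7%: 22.9 > 13.7 is true
  late payments in last 24 months ≥ 0: 2 ≥ 0 is true
  self-employed: no → false
  late payments in last 24 months ≥ 9: 2 ≥ 9 is false
  property type ∈ {investment, primary}: primary is in the set → true
  bankruptcies on record = 1: 3 == 1 is false
Combine:
[1.1.1.1] true → false = false
[1.1.1.2] true AND true AND false = false
[1.1.1] false OR false = false
[1.1.2.1.1] exactly-one(false, true) = true
[1.1.2.1.2] true AND true AND true = true
[1.1.2.1] true AND true = true
[1.1.2] NOT true = false
[1.1.3.1.1.2.1] false OR false = false
[1.1.3.1.1.2] NOT false = true
[1.1.3.1.1] true AND true = true
[1.1.3.1.2.2] NOT false = true
[1.1.3.1.2] true → true = true
[1.1.3.1] true AND true = true
[1.1.3] NOT true = false
[1.1] false OR false OR false = false
[1] NOT false = true
[root] NOT true = false
Overall: false → denied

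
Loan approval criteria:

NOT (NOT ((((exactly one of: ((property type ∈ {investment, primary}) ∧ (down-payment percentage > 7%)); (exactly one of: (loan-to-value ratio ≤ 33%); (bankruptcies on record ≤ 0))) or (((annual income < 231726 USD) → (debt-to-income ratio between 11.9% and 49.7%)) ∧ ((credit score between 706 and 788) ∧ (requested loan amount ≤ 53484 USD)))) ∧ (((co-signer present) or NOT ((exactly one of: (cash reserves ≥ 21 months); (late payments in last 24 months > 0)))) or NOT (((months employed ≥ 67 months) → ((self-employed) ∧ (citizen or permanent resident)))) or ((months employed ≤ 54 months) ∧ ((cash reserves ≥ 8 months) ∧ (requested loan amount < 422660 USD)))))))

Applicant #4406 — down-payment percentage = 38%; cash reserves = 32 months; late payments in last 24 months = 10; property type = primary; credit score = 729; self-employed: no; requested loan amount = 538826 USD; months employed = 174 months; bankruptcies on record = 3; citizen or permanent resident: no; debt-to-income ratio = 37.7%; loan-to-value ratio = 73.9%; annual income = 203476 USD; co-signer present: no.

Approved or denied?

Approved

Atomic conditions:
  property type ∈ {investment, primary}: primary is in the set → true
  down-payment percentage > 7%: 38 > 7 is true
  loan-to-value ratio ≤ 33%: 73.9 ≤ 33 is false
  bankruptcies on record ≤ 0: 3 ≤ 0 is false
  annual income < 231726 USD: 203476 < 231726 is true
  debt-to-income ratio between 11.9% and 49.7%: 37.7 in [11.9, 49.7] is true
  credit score between 706 and 788: 729 in [706, 788] is true
  requested loan amount ≤ 53484 USD: 538826 ≤ 53484 is false
  co-signer present: no → false
  cash reserves ≥ 21 months: 32 ≥ 21 is true
  late payments in last 24 months > 0: 10 > 0 is true
  months employed ≥ 67 months: 174 ≥ 67 is true
  self-employed: no → false
  citizen or permanent resident: no → false
  months employed ≤ 54 months: 174 ≤ 54 is false
  cash reserves ≥ 8 months: 32 ≥ 8 is true
  requested loan amount < 422660 USD: 538826 < 422660 is false
Combine:
[1.1.1.1.1] true AND true = true
[1.1.1.1.2] exactly-one(false, false) = false
[1.1.1.1] exactly-one(true, false) = true
[1.1.1.2.1] true → true = true
[1.1.1.2.2] true AND false = false
[1.1.1.2] true AND false = false
[1.1.1] true OR false = true
[1.1.2.1.2.1] exactly-one(true, true) = false
[1.1.2.1.2] NOT false = true
[1.1.2.1] false OR true = true
[1.1.2.2.1.2] false AND false = false
[1.1.2.2.1] true → false = false
[1.1.2.2] NOT false = true
[1.1.2.3.2] true AND false = false
[1.1.2.3] false AND false = false
[1.1.2] true OR true OR false = true
[1.1] true AND true = true
[1] NOT true = false
[root] NOT false = true
Overall: true → approved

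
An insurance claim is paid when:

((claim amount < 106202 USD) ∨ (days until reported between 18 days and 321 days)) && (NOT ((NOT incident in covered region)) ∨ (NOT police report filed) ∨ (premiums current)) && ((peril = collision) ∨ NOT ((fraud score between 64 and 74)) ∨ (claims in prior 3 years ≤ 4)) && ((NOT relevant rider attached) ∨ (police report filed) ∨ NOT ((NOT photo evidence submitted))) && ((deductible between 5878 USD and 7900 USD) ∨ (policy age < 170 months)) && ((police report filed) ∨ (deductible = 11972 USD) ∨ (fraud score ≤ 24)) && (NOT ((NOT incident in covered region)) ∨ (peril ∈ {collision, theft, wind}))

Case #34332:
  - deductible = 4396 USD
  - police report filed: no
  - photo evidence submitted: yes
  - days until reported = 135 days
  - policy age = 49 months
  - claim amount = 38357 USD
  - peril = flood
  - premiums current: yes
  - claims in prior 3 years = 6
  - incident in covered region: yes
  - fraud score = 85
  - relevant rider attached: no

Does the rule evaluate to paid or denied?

Atomic conditions:
  claim amount < 106202 USD: 38357 < 106202 is true
  days until reported between 18 days and 321 days: 135 in [18, 321] is true
  NOT incident in covered region: yes → false
  NOT police report filed: no → true
  premiums current: yes → true
  peril = collision: flood == collision is false
  fraud score between 64 and 74: 85 in [64, 74] is false
  claims in prior 3 years ≤ 4: 6 ≤ 4 is false
  NOT relevant rider attached: no → true
  police report filed: no → false
  NOT photo evidence submitted: yes → false
  deductible between 5878 USD and 7900 USD: 4396 in [5878, 7900] is false
  policy age < 170 months: 49 < 170 is true
  deductible = 11972 USD: 4396 == 11972 is false
  fraud score ≤ 24: 85 ≤ 24 is false
  peril ∈ {collision, theft, wind}: flood is not in the set → false
Combine:
[1] true OR true = true
[2.1] NOT false = true
[2] true OR true OR true = true
[3.2] NOT false = true
[3] false OR true OR false = true
[4.3] NOT false = true
[4] true OR false OR true = true
[5] false OR true = true
[6] false OR false OR false = false
[7.1] NOT false = true
[7] true OR false = true
[root] true AND true AND true AND true AND true AND false AND true = false
Overall: false → denied

Denied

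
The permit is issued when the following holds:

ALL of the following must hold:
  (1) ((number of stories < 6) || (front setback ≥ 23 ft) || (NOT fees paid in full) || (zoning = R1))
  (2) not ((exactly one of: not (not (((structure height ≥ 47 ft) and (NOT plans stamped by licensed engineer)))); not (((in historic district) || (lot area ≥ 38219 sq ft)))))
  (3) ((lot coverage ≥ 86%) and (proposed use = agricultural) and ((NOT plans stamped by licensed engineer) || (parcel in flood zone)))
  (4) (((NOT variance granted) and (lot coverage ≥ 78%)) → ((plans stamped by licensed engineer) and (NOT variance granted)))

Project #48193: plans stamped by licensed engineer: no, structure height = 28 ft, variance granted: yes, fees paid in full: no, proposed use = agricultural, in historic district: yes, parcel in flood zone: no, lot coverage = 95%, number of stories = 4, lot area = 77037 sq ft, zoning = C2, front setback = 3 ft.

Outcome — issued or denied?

Atomic conditions:
  number of stories < 6: 4 < 6 is true
  front setback ≥ 23 ft: 3 ≥ 23 is false
  NOT fees paid in full: no → true
  zoning = R1: C2 == R1 is false
  structure height ≥ 47 ft: 28 ≥ 47 is false
  NOT plans stamped by licensed engineer: no → true
  in historic district: yes → true
  lot area ≥ 38219 sq ft: 77037 ≥ 38219 is true
  lot coverage ≥ 86%: 95 ≥ 86 is true
  proposed use = agricultural: agricultural == agricultural is true
  parcel in flood zone: no → false
  NOT variance granted: yes → false
  lot coverage ≥ 78%: 95 ≥ 78 is true
  plans stamped by licensed engineer: no → false
Combine:
[1] true OR false OR true OR false = true
[2.1.1.1.1] false AND true = false
[2.1.1.1] NOT false = true
[2.1.1] NOT true = false
[2.1.2.1] true OR true = true
[2.1.2] NOT true = false
[2.1] exactly-one(false, false) = false
[2] NOT false = true
[3.3] true OR false = true
[3] true AND true AND true = true
[4.1] false AND true = false
[4.2] false AND false = false
[4] false → false (antecedent false ⇒ implication holds) = true
[root] true AND true AND true AND true = true
Overall: true → issued

Issued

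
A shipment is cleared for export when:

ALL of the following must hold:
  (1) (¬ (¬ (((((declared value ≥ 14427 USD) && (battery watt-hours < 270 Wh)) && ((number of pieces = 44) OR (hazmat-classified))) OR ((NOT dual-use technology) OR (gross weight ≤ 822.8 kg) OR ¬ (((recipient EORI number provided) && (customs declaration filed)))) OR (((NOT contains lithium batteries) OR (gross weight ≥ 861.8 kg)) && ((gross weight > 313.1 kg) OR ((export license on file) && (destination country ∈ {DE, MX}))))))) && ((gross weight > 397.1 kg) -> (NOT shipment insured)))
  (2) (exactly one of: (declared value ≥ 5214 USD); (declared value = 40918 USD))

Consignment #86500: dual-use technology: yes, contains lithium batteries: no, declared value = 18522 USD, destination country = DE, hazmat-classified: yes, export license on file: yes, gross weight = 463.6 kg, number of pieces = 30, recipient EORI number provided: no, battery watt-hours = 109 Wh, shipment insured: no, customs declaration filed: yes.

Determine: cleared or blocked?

Cleared

Atomic conditions:
  declared value ≥ 14427 USD: 18522 ≥ 14427 is true
  battery watt-hours < 270 Wh: 109 < 270 is true
  number of pieces = 44: 30 == 44 is false
  hazmat-classified: yes → true
  NOT dual-use technology: yes → false
  gross weight ≤ 822.8 kg: 463.6 ≤ 822.8 is true
  recipient EORI number provided: no → false
  customs declaration filed: yes → true
  NOT contains lithium batteries: no → true
  gross weight ≥ 861.8 kg: 463.6 ≥ 861.8 is false
  gross weight > 313.1 kg: 463.6 > 313.1 is true
  export license on file: yes → true
  destination country ∈ {DE, MX}: DE is in the set → true
  gross weight > 397.1 kg: 463.6 > 397.1 is true
  NOT shipment insured: no → true
  declared value ≥ 5214 USD: 18522 ≥ 5214 is true
  declared value = 40918 USD: 18522 == 40918 is false
Combine:
[1.1.1.1.1.1] true AND true = true
[1.1.1.1.1.2] false OR true = true
[1.1.1.1.1] true AND true = true
[1.1.1.1.2.3.1] false AND true = false
[1.1.1.1.2.3] NOT false = true
[1.1.1.1.2] false OR true OR true = true
[1.1.1.1.3.1] true OR false = true
[1.1.1.1.3.2.2] true AND true = true
[1.1.1.1.3.2] true OR true = true
[1.1.1.1.3] true AND true = true
[1.1.1.1] true OR true OR true = true
[1.1.1] NOT true = false
[1.1] NOT false = true
[1.2] true → true = true
[1] true AND true = true
[2] exactly-one(true, false) = true
[root] true AND true = true
Overall: true → cleared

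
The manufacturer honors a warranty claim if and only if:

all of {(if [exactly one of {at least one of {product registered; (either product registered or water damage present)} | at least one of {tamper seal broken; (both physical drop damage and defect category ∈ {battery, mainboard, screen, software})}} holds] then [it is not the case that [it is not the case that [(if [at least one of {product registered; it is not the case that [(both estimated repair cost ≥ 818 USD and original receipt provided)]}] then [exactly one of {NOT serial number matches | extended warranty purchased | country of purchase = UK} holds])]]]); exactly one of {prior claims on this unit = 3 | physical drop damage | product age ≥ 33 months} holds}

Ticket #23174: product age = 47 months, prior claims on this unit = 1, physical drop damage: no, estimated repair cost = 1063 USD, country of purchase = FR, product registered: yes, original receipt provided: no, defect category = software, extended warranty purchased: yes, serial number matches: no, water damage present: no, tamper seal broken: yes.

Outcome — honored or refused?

Honored

Atomic conditions:
  product registered: yes → true
  water damage present: no → false
  tamper seal broken: yes → true
  physical drop damage: no → false
  defect category ∈ {battery, mainboard, screen, software}: software is in the set → true
  estimated repair cost ≥ 818 USD: 1063 ≥ 818 is true
  original receipt provided: no → false
  NOT serial number matches: no → true
  extended warranty purchased: yes → true
  country of purchase = UK: FR == UK is false
  prior claims on this unit = 3: 1 == 3 is false
  product age ≥ 33 months: 47 ≥ 33 is true
Combine:
[1.1.1.2] true OR false = true
[1.1.1] true OR true = true
[1.1.2.2] false AND true = false
[1.1.2] true OR false = true
[1.1] exactly-one(true, true) = false
[1.2.1.1.1.2.1] true AND false = false
[1.2.1.1.1.2] NOT false = true
[1.2.1.1.1] true OR true = true
[1.2.1.1.2] exactly-one(true, true, false) = false
[1.2.1.1] true → false = false
[1.2.1] NOT false = true
[1.2] NOT true = false
[1] false → false (antecedent false ⇒ implication holds) = true
[2] exactly-one(false, false, true) = true
[root] true AND true = true
Overall: true → honored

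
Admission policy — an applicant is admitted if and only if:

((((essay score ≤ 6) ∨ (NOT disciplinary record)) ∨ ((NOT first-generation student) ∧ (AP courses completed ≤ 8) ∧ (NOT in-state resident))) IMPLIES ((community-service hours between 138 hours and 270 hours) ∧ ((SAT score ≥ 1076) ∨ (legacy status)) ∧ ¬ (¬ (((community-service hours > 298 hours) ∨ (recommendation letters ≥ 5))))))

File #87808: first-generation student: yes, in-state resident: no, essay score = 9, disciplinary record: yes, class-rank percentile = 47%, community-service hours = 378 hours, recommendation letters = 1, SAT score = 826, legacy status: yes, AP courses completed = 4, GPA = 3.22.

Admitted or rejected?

Atomic conditions:
  essay score ≤ 6: 9 ≤ 6 is false
  NOT disciplinary record: yes → false
  NOT first-generation student: yes → false
  AP courses completed ≤ 8: 4 ≤ 8 is true
  NOT in-state resident: no → true
  community-service hours between 138 hours and 270 hours: 378 in [138, 270] is false
  SAT score ≥ 1076: 826 ≥ 1076 is false
  legacy status: yes → true
  community-service hours > 298 hours: 378 > 298 is true
  recommendation letters ≥ 5: 1 ≥ 5 is false
Combine:
[1.1] false OR false = false
[1.2] false AND true AND true = false
[1] false OR false = false
[2.2] false OR true = true
[2.3.1.1] true OR false = true
[2.3.1] NOT true = false
[2.3] NOT false = true
[2] false AND true AND true = false
[root] false → false (antecedent false ⇒ implication holds) = true
Overall: true → admitted

Admitted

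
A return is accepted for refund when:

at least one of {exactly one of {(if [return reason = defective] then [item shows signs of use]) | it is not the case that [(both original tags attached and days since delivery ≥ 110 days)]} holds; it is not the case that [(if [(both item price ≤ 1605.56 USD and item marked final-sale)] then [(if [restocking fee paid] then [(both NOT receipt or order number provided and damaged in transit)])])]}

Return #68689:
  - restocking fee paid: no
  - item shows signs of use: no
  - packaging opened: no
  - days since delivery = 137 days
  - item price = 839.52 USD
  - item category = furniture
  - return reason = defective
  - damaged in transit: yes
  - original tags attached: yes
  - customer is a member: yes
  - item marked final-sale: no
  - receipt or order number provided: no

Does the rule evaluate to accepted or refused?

Refused

Atomic conditions:
  return reason = defective: defective == defective is true
  item shows signs of use: no → false
  original tags attached: yes → true
  days since delivery ≥ 110 days: 137 ≥ 110 is true
  item price ≤ 1605.56 USD: 839.52 ≤ 1605.56 is true
  item marked final-sale: no → false
  restocking fee paid: no → false
  NOT receipt or order number provided: no → true
  damaged in transit: yes → true
Combine:
[1.1] true → false = false
[1.2.1] true AND true = true
[1.2] NOT true = false
[1] exactly-one(false, false) = false
[2.1.1] true AND false = false
[2.1.2.2] true AND true = true
[2.1.2] false → true (antecedent false ⇒ implication holds) = true
[2.1] false → true (antecedent false ⇒ implication holds) = true
[2] NOT true = false
[root] false OR false = false
Overall: false → refused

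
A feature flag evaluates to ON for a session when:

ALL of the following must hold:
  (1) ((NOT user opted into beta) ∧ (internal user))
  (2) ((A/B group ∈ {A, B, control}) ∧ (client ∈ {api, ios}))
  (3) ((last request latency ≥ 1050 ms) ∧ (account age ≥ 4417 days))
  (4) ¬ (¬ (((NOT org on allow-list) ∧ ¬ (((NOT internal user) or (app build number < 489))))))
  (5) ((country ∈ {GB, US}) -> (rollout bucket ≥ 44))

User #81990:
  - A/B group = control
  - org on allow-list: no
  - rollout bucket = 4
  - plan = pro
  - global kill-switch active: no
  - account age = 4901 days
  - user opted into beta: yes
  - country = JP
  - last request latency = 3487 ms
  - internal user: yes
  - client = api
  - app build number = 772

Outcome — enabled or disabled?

Disabled

Atomic conditions:
  NOT user opted into beta: yes → false
  internal user: yes → true
  A/B group ∈ {A, B, control}: control is in the set → true
  client ∈ {api, ios}: api is in the set → true
  last request latency ≥ 1050 ms: 3487 ≥ 1050 is true
  account age ≥ 4417 days: 4901 ≥ 4417 is true
  NOT org on allow-list: no → true
  NOT internal user: yes → false
  app build number < 489: 772 < 489 is false
  country ∈ {GB, US}: JP is not in the set → false
  rollout bucket ≥ 44: 4 ≥ 44 is false
Combine:
[1] false AND true = false
[2] true AND true = true
[3] true AND true = true
[4.1.1.2.1] false OR false = false
[4.1.1.2] NOT false = true
[4.1.1] true AND true = true
[4.1] NOT true = false
[4] NOT false = true
[5] false → false (antecedent false ⇒ implication holds) = true
[root] false AND true AND true AND true AND true = false
Overall: false → disabled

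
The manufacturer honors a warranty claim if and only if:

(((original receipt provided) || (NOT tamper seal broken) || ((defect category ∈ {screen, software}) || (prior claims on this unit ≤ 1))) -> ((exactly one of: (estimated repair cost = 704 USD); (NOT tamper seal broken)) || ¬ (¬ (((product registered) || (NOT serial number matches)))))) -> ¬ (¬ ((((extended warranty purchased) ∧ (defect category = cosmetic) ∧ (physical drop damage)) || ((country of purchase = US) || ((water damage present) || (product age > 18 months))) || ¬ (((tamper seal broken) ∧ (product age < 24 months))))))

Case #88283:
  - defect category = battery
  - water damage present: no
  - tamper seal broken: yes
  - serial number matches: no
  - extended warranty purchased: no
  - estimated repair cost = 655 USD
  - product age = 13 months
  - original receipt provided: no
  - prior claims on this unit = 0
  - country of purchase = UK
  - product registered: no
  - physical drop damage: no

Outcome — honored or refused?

Atomic conditions:
  original receipt provided: no → false
  NOT tamper seal broken: yes → false
  defect category ∈ {screen, software}: battery is not in the set → false
  prior claims on this unit ≤ 1: 0 ≤ 1 is true
  estimated repair cost = 704 USD: 655 == 704 is false
  product registered: no → false
  NOT serial number matches: no → true
  extended warranty purchased: no → false
  defect category = cosmetic: battery == cosmetic is false
  physical drop damage: no → false
  country of purchase = US: UK == US is false
  water damage present: no → false
  product age > 18 months: 13 > 18 is false
  tamper seal broken: yes → true
  product age < 24 months: 13 < 24 is true
Combine:
[1.1.3] false OR true = true
[1.1] false OR false OR true = true
[1.2.1] exactly-one(false, false) = false
[1.2.2.1.1] false OR true = true
[1.2.2.1] NOT true = false
[1.2.2] NOT false = true
[1.2] false OR true = true
[1] true → true = true
[2.1.1.1] false AND false AND false = false
[2.1.1.2.2] false OR false = false
[2.1.1.2] false OR false = false
[2.1.1.3.1] true AND true = true
[2.1.1.3] NOT true = false
[2.1.1] false OR false OR false = false
[2.1] NOT false = true
[2] NOT true = false
[root] true → false = false
Overall: false → refused

Refused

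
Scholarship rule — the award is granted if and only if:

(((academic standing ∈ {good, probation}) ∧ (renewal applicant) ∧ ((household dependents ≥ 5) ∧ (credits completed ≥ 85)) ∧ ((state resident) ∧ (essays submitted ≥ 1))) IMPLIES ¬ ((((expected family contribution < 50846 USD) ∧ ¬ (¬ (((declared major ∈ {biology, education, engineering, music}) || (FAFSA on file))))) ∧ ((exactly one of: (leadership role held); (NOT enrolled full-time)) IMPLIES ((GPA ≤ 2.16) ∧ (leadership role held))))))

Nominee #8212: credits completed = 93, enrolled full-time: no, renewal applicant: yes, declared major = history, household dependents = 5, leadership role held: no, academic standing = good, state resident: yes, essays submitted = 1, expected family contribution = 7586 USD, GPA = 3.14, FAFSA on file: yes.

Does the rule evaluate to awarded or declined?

Awarded

Atomic conditions:
  academic standing ∈ {good, probation}: good is in the set → true
  renewal applicant: yes → true
  household dependents ≥ 5: 5 ≥ 5 is true
  credits completed ≥ 85: 93 ≥ 85 is true
  state resident: yes → true
  essays submitted ≥ 1: 1 ≥ 1 is true
  expected family contribution < 50846 USD: 7586 < 50846 is true
  declared major ∈ {biology, education, engineering, music}: history is not in the set → false
  FAFSA on file: yes → true
  leadership role held: no → false
  NOT enrolled full-time: no → true
  GPA ≤ 2.16: 3.14 ≤ 2.16 is false
Combine:
[1.3] true AND true = true
[1.4] true AND true = true
[1] true AND true AND true AND true = true
[2.1.1.2.1.1] false OR true = true
[2.1.1.2.1] NOT true = false
[2.1.1.2] NOT false = true
[2.1.1] true AND true = true
[2.1.2.1] exactly-one(false, true) = true
[2.1.2.2] false AND false = false
[2.1.2] true → false = false
[2.1] true AND false = false
[2] NOT false = true
[root] true → true = true
Overall: true → awarded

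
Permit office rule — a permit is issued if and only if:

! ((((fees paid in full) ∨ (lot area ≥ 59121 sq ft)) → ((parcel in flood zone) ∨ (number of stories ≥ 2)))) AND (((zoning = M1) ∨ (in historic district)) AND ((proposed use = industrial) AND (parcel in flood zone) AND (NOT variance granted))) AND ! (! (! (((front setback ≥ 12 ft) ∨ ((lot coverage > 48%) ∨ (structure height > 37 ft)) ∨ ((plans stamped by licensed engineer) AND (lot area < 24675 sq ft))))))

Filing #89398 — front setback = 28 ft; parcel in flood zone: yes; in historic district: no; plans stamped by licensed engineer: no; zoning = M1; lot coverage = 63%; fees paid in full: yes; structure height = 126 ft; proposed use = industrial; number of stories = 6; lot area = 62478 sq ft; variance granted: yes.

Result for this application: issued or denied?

Atomic conditions:
  fees paid in full: yes → true
  lot area ≥ 59121 sq ft: 62478 ≥ 59121 is true
  parcel in flood zone: yes → true
  number of stories ≥ 2: 6 ≥ 2 is true
  zoning = M1: M1 == M1 is true
  in historic district: no → false
  proposed use = industrial: industrial == industrial is true
  NOT variance granted: yes → false
  front setback ≥ 12 ft: 28 ≥ 12 is true
  lot coverage > 48%: 63 > 48 is true
  structure height > 37 ft: 126 > 37 is true
  plans stamped by licensed engineer: no → false
  lot area < 24675 sq ft: 62478 < 24675 is false
Combine:
[1.1.1] true OR true = true
[1.1.2] true OR true = true
[1.1] true → true = true
[1] NOT true = false
[2.1] true OR false = true
[2.2] true AND true AND false = false
[2] true AND false = false
[3.1.1.1.2] true OR true = true
[3.1.1.1.3] false AND false = false
[3.1.1.1] true OR true OR false = true
[3.1.1] NOT true = false
[3.1] NOT false = true
[3] NOT true = false
[root] false AND false AND false = false
Overall: false → denied

Denied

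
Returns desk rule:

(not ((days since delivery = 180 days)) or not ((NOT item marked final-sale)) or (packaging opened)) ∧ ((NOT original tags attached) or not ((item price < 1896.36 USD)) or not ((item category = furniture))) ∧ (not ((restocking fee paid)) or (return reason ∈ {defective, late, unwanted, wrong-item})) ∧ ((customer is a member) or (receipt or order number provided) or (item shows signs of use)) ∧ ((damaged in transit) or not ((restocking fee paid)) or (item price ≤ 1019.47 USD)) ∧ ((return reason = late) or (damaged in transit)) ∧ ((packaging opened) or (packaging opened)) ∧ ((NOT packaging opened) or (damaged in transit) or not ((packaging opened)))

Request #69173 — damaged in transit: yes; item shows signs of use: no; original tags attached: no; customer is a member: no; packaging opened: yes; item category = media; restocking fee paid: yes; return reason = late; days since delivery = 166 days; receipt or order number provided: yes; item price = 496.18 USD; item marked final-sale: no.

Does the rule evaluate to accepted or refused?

Accepted

Atomic conditions:
  days since delivery = 180 days: 166 == 180 is false
  NOT item marked final-sale: no → true
  packaging opened: yes → true
  NOT original tags attached: no → true
  item price < 1896.36 USD: 496.18 < 1896.36 is true
  item category = furniture: media == furniture is false
  restocking fee paid: yes → true
  return reason ∈ {defective, late, unwanted, wrong-item}: late is in the set → true
  customer is a member: no → false
  receipt or order number provided: yes → true
  item shows signs of use: no → false
  damaged in transit: yes → true
  item price ≤ 1019.47 USD: 496.18 ≤ 1019.47 is true
  return reason = late: late == late is true
  NOT packaging opened: yes → false
Combine:
[1.1] NOT false = true
[1.2] NOT true = false
[1] true OR false OR true = true
[2.2] NOT true = false
[2.3] NOT false = true
[2] true OR false OR true = true
[3.1] NOT true = false
[3] false OR true = true
[4] false OR true OR false = true
[5.2] NOT true = false
[5] true OR false OR true = true
[6] true OR true = true
[7] true OR true = true
[8.3] NOT true = false
[8] false OR true OR false = true
[root] true AND true AND true AND true AND true AND true AND true AND true = true
Overall: true → accepted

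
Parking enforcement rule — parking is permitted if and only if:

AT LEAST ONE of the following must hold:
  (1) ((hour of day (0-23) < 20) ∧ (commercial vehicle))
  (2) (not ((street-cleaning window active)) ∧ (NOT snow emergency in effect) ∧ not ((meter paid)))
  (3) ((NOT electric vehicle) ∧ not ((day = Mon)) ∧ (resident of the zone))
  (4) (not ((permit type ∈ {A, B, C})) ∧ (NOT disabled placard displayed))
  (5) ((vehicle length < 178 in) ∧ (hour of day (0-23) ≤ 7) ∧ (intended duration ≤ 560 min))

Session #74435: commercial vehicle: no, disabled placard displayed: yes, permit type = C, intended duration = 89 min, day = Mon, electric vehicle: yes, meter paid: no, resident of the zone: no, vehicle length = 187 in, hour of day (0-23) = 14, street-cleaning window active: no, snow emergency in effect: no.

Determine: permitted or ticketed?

Permitted

Atomic conditions:
  hour of day (0-23) < 20: 14 < 20 is true
  commercial vehicle: no → false
  street-cleaning window active: no → false
  NOT snow emergency in effect: no → true
  meter paid: no → false
  NOT electric vehicle: yes → false
  day = Mon: Mon == Mon is true
  resident of the zone: no → false
  permit type ∈ {A, B, C}: C is in the set → true
  NOT disabled placard displayed: yes → false
  vehicle length < 178 in: 187 < 178 is false
  hour of day (0-23) ≤ 7: 14 ≤ 7 is false
  intended duration ≤ 560 min: 89 ≤ 560 is true
Combine:
[1] true AND false = false
[2.1] NOT false = true
[2.3] NOT false = true
[2] true AND true AND true = true
[3.2] NOT true = false
[3] false AND false AND false = false
[4.1] NOT true = false
[4] false AND false = false
[5] false AND false AND true = false
[root] false OR true OR false OR false OR false = true
Overall: true → permitted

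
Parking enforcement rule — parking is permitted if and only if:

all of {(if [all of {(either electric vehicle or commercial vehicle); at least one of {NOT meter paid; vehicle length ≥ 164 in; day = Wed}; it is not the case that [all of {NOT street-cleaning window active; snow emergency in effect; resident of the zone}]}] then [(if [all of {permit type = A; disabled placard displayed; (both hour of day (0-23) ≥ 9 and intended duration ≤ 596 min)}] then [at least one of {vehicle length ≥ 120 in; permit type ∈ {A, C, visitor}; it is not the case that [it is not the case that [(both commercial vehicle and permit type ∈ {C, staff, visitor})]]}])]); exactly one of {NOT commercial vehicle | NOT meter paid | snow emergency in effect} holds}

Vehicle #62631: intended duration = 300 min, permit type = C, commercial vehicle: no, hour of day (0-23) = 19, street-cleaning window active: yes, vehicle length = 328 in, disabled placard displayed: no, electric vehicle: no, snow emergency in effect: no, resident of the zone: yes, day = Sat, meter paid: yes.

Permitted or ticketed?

Permitted

Atomic conditions:
  electric vehicle: no → false
  commercial vehicle: no → false
  NOT meter paid: yes → false
  vehicle length ≥ 164 in: 328 ≥ 164 is true
  day = Wed: Sat == Wed is false
  NOT street-cleaning window active: yes → false
  snow emergency in effect: no → false
  resident of the zone: yes → true
  permit type = A: C == A is false
  disabled placard displayed: no → false
  hour of day (0-23) ≥ 9: 19 ≥ 9 is true
  intended duration ≤ 596 min: 300 ≤ 596 is true
  vehicle length ≥ 120 in: 328 ≥ 120 is true
  permit type ∈ {A, C, visitor}: C is in the set → true
  permit type ∈ {C, staff, visitor}: C is in the set → true
  NOT commercial vehicle: no → true
Combine:
[1.1.1] false OR false = false
[1.1.2] false OR true OR false = true
[1.1.3.1] false AND false AND true = false
[1.1.3] NOT false = true
[1.1] false AND true AND true = false
[1.2.1.3] true AND true = true
[1.2.1] false AND false AND true = false
[1.2.2.3.1.1] false AND true = false
[1.2.2.3.1] NOT false = true
[1.2.2.3] NOT true = false
[1.2.2] true OR true OR false = true
[1.2] false → true (antecedent false ⇒ implication holds) = true
[1] false → true (antecedent false ⇒ implication holds) = true
[2] exactly-one(true, false, false) = true
[root] true AND true = true
Overall: true → permitted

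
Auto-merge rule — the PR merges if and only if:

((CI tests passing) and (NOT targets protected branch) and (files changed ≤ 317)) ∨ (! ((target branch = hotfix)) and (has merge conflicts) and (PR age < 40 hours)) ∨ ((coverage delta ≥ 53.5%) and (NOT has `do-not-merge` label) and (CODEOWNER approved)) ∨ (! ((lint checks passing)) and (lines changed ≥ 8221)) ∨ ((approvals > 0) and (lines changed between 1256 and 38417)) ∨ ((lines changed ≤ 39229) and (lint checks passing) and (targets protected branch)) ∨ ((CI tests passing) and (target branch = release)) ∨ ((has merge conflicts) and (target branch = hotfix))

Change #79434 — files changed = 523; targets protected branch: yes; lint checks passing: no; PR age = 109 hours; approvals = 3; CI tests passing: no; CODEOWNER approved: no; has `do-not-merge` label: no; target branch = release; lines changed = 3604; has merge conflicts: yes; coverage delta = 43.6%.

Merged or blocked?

Atomic conditions:
  CI tests passing: no → false
  NOT targets protected branch: yes → false
  files changed ≤ 317: 523 ≤ 317 is false
  target branch = hotfix: release == hotfix is false
  has merge conflicts: yes → true
  PR age < 40 hours: 109 < 40 is false
  coverage delta ≥ 53.5%: 43.6 ≥ 53.5 is false
  NOT has `do-not-merge` label: no → true
  CODEOWNER approved: no → false
  lint checks passing: no → false
  lines changed ≥ 8221: 3604 ≥ 8221 is false
  approvals > 0: 3 > 0 is true
  lines changed between 1256 and 38417: 3604 in [1256, 38417] is true
  lines changed ≤ 39229: 3604 ≤ 39229 is true
  targets protected branch: yes → true
  target branch = release: release == release is true
Combine:
[1] false AND false AND false = false
[2.1] NOT false = true
[2] true AND true AND false = false
[3] false AND true AND false = false
[4.1] NOT false = true
[4] true AND false = false
[5] true AND true = true
[6] true AND false AND true = false
[7] false AND true = false
[8] true AND false = false
[root] false OR false OR false OR false OR true OR false OR false OR false = true
Overall: true → merged

Merged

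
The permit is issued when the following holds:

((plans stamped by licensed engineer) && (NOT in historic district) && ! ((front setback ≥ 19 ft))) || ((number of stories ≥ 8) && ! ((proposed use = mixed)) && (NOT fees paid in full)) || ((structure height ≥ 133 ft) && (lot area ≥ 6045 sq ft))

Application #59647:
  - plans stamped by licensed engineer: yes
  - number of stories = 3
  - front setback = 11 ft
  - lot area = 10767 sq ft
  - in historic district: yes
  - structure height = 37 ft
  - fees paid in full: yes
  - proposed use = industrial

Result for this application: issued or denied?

Atomic conditions:
  plans stamped by licensed engineer: yes → true
  NOT in historic district: yes → false
  front setback ≥ 19 ft: 11 ≥ 19 is false
  number of stories ≥ 8: 3 ≥ 8 is false
  proposed use = mixed: industrial == mixed is false
  NOT fees paid in full: yes → false
  structure height ≥ 133 ft: 37 ≥ 133 is false
  lot area ≥ 6045 sq ft: 10767 ≥ 6045 is true
Combine:
[1.3] NOT false = true
[1] true AND false AND true = false
[2.2] NOT false = true
[2] false AND true AND false = false
[3] false AND true = false
[root] false OR false OR false = false
Overall: false → denied

Denied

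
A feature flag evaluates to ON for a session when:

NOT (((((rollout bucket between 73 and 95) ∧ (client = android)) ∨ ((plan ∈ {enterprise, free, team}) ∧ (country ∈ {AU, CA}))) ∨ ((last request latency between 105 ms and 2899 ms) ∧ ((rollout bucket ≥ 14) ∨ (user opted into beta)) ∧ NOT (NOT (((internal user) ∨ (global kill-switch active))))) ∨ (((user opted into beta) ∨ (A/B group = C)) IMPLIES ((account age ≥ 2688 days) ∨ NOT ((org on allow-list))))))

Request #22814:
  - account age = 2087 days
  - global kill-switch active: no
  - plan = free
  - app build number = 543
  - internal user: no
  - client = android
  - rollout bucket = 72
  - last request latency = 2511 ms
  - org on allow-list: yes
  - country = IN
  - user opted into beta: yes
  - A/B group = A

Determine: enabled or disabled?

Atomic conditions:
  rollout bucket between 73 and 95: 72 in [73, 95] is false
  client = android: android == android is true
  plan ∈ {enterprise, free, team}: free is in the set → true
  country ∈ {AU, CA}: IN is not in the set → false
  last request latency between 105 ms and 2899 ms: 2511 in [105, 2899] is true
  rollout bucket ≥ 14: 72 ≥ 14 is true
  user opted into beta: yes → true
  internal user: no → false
  global kill-switch active: no → false
  A/B group = C: A == C is false
  account age ≥ 2688 days: 2087 ≥ 2688 is false
  org on allow-list: yes → true
Combine:
[1.1.1] false AND true = false
[1.1.2] true AND false = false
[1.1] false OR false = false
[1.2.2] true OR true = true
[1.2.3.1.1] false OR false = false
[1.2.3.1] NOT false = true
[1.2.3] NOT true = false
[1.2] true AND true AND false = false
[1.3.1] true OR false = true
[1.3.2.2] NOT true = false
[1.3.2] false OR false = false
[1.3] true → false = false
[1] false OR false OR false = false
[root] NOT false = true
Overall: true → enabled

Enabled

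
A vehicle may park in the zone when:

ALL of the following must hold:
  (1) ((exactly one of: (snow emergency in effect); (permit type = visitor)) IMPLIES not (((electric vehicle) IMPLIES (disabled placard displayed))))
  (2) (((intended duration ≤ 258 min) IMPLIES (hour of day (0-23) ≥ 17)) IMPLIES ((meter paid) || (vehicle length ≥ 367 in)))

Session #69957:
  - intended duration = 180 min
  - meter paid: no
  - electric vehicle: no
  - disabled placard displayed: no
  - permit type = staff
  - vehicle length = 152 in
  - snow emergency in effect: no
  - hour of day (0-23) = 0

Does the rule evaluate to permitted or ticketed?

Permitted

Atomic conditions:
  snow emergency in effect: no → false
  permit type = visitor: staff == visitor is false
  electric vehicle: no → false
  disabled placard displayed: no → false
  intended duration ≤ 258 min: 180 ≤ 258 is true
  hour of day (0-23) ≥ 17: 0 ≥ 17 is false
  meter paid: no → false
  vehicle length ≥ 367 in: 152 ≥ 367 is false
Combine:
[1.1] exactly-one(false, false) = false
[1.2.1] false → false (antecedent false ⇒ implication holds) = true
[1.2] NOT true = false
[1] false → false (antecedent false ⇒ implication holds) = true
[2.1] true → false = false
[2.2] false OR false = false
[2] false → false (antecedent false ⇒ implication holds) = true
[root] true AND true = true
Overall: true → permitted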